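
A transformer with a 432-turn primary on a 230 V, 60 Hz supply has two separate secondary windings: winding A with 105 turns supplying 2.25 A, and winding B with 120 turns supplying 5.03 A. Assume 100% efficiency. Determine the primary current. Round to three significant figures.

I_p ≈ 1.94 A

V_A = 230 × 105/432 = 55.903 V; V_B = 230 × 120/432 = 63.889 V.
P_out = V_A I_A + V_B I_B = 55.903×2.25 + 63.889×5.03 = 125.78 + 321.36 = 447.14 W.
Ideal ⇒ P_in = P_out, so I_p = P_out/V_p = 447.14/230 = 1.94 A.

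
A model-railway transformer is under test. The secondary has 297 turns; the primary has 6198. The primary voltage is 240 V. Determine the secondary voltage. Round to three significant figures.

V_s ≈ 11.5 V

V_s/V_p = N_s/N_p, so V_s = 240 × 297/6198 = 11.5 V.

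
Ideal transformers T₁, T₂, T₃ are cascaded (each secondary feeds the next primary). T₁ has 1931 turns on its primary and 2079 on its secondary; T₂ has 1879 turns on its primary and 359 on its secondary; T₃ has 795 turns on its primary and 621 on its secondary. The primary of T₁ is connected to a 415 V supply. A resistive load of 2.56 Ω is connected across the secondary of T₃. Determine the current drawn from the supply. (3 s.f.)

After T₁: V = 415.00 × 2079/1931 = 446.81 V.
After T₂: V = 446.81 × 359/1879 = 85.367 V.
After T₃: V = 85.367 × 621/795 = 66.683 V.
I_load = 66.683/2.56 = 26.048 A, so P_out = 66.683 × 26.048 = 1736.9 W.
All ideal ⇒ P_in = P_out, so I_supply = 1736.9/415 = 4.19 A.

I_supply ≈ 4.19 A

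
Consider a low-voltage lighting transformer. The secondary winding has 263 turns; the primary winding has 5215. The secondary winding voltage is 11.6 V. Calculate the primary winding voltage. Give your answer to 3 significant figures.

V_p ≈ 230 V

V_p/V_s = N_p/N_s, so V_p = 11.6 × 5215/263 = 230 V.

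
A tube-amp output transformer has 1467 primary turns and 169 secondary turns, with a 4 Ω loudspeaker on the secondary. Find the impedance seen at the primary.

Z_p = (N_p/N_s)² × Z_s = (1467/169)² × 4 = 301 Ω.

Z_p ≈ 301 Ω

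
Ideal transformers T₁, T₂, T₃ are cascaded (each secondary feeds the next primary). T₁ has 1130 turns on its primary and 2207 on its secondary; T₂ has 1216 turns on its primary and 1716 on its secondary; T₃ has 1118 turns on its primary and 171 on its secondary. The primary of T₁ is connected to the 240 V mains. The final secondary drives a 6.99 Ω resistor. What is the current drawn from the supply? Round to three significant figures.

Secondary of T₁: V = 240.00 × 2207/1130 = 468.74 V.
Secondary of T₂: V = 468.74 × 1716/1216 = 661.48 V.
Secondary of T₃: V = 661.48 × 171/1118 = 101.17 V.
I_load = 101.17/6.99 = 14.474 A, so P_out = 101.17 × 14.474 = 1464.4 W.
All ideal ⇒ P_in = P_out, so I_supply = 1464.4/240 = 6.10 A.

I_supply ≈ 6.10 A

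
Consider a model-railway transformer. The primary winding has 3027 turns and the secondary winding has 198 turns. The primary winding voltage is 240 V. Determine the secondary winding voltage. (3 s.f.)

V_s/V_p = N_s/N_p, so V_s = 240 × 198/3027 = 15.7 V.

V_s ≈ 15.7 V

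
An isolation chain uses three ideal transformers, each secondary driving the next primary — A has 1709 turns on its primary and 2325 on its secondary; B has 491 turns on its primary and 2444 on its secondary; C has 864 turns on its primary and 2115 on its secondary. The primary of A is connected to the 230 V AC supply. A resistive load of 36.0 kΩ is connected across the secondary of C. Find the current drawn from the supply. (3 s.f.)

Secondary of A: V = 230.00 × 2325/1709 = 312.90 V.
Secondary of B: V = 312.90 × 2444/491 = 1557.5 V.
Secondary of C: V = 1557.5 × 2115/864 = 3812.6 V.
I_load = 3812.6/36000 = 0.10591 A, so P_out = 3812.6 × 0.10591 = 403.78 W.
All ideal ⇒ P_in = P_out, so I_supply = 403.78/230 = 1.76 A.

I_supply ≈ 1.76 A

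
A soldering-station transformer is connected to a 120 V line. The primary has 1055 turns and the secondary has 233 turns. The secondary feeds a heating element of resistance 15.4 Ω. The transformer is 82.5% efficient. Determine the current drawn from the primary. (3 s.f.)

I_p ≈ 0.461 A

V_s = 120 × 233/1055 = 26.502 V.
I_s = V_s/R = 26.502/15.4 = 1.7209 A.
P_out = V_s I_s = 26.502 × 1.7209 = 45.609 W.
P_in = P_out/η = 45.609/0.825 = 55.283 W.
I_p = P_in/V_p = 55.283/120 = 0.461 A.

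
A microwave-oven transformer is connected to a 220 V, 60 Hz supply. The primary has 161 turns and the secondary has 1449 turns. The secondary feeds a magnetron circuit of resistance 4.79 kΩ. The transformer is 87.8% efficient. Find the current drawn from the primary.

V_s = 220 × 1449/161 = 1980.0 V.
I_s = V_s/R = 1980.0/4790 = 0.41336 A.
P_out = V_s I_s = 1980.0 × 0.41336 = 818.46 W.
P_in = P_out/η = 818.46/0.878 = 932.18 W.
I_p = P_in/V_p = 932.18/220 = 4.24 A.

I_p ≈ 4.24 A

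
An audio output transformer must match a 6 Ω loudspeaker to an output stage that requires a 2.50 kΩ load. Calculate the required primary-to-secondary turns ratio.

Z_p/Z_s = (N_p/N_s)², so N_p/N_s = √(2500/6) = √417 = 20.4.

N_p/N_s ≈ 20.4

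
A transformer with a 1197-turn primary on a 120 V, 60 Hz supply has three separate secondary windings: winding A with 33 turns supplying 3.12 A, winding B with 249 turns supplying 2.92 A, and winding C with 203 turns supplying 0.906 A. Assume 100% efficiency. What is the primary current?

V_A = 120 × 33/1197 = 3.3083 V; V_B = 120 × 249/1197 = 24.962 V; V_C = 120 × 203/1197 = 20.351 V.
P_out = V_A I_A + V_B I_B + V_C I_C = 3.3083×3.12 + 24.962×2.92 + 20.351×0.906 = 10.322 + 72.890 + 18.438 = 101.65 W.
Ideal ⇒ P_in = P_out, so I_p = P_out/V_p = 101.65/120 = 0.847 A.

I_p ≈ 0.847 A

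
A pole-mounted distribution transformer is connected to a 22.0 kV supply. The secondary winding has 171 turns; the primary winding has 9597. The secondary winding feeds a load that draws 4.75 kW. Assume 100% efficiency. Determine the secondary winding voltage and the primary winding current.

V_s = V_p × N_s/N_p = 22000 × 171/9597 = 392.00 V.
I_s = P/V_s = 4750/392.00 = 12.117 A.
I_p = I_s × N_s/N_p = 12.117 × 171/9597 = 0.216 A.

V_s ≈ 392 V, I_p ≈ 0.216 A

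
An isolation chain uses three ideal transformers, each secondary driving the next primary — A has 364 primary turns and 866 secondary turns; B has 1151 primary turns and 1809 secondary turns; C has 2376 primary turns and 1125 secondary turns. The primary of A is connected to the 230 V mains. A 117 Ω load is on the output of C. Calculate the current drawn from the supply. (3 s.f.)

Secondary of A: V = 230.00 × 866/364 = 547.20 V.
Secondary of B: V = 547.20 × 1809/1151 = 860.02 V.
Secondary of C: V = 860.02 × 1125/2376 = 407.21 V.
I_load = 407.21/117 = 3.4804 A, so P_out = 407.21 × 3.4804 = 1417.2 W.
All ideal ⇒ P_in = P_out, so I_supply = 1417.2/230 = 6.16 A.

I_supply ≈ 6.16 A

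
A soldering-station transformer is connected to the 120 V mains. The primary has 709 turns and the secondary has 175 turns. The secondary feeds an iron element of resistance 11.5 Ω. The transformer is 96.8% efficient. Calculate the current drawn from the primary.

I_p ≈ 0.657 A

V_s = 120 × 175/709 = 29.619 V.
I_s = V_s/R = 29.619/11.5 = 2.5756 A.
P_out = V_s I_s = 29.619 × 2.5756 = 76.287 W.
P_in = P_out/η = 76.287/0.968 = 78.808 W.
I_p = P_in/V_p = 78.808/120 = 0.657 A.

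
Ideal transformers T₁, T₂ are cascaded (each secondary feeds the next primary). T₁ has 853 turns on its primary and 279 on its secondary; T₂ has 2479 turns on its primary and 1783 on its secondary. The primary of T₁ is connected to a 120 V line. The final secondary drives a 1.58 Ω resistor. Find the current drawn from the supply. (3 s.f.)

After T₁: V = 120.00 × 279/853 = 39.250 V.
After T₂: V = 39.250 × 1783/2479 = 28.230 V.
I_load = 28.230/1.58 = 17.867 A, so P_out = 28.230 × 17.867 = 504.39 W.
All ideal ⇒ P_in = P_out, so I_supply = 504.39/120 = 4.20 A.

I_supply ≈ 4.20 A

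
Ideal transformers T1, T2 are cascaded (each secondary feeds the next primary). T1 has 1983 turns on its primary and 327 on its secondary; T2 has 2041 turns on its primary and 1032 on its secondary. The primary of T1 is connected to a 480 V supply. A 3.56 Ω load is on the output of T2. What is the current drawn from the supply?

I_supply ≈ 0.937 A

After T1: V = 480.00 × 327/1983 = 79.153 V.
After T2: V = 79.153 × 1032/2041 = 40.022 V.
I_load = 40.022/3.56 = 11.242 A, so P_out = 40.022 × 11.242 = 449.94 W.
All ideal ⇒ P_in = P_out, so I_supply = 449.94/480 = 0.937 A.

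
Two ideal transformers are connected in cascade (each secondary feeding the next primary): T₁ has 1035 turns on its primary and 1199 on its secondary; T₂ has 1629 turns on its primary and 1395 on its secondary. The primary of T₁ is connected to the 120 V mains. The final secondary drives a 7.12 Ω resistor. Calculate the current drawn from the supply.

I_supply ≈ 16.6 A

After T₁: V = 120.00 × 1199/1035 = 139.01 V.
After T₂: V = 139.01 × 1395/1629 = 119.05 V.
I_load = 119.05/7.12 = 16.720 A, so P_out = 119.05 × 16.720 = 1990.4 W.
All ideal ⇒ P_in = P_out, so I_supply = 1990.4/120 = 16.6 A.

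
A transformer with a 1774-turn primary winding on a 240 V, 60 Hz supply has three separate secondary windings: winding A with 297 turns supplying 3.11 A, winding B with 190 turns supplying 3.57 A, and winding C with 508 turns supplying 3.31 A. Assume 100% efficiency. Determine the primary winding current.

I_p ≈ 1.85 A

V_A = 240 × 297/1774 = 40.180 V; V_B = 240 × 190/1774 = 25.705 V; V_C = 240 × 508/1774 = 68.726 V.
P_out = V_A I_A + V_B I_B + V_C I_C = 40.180×3.11 + 25.705×3.57 + 68.726×3.31 = 124.96 + 91.766 + 227.48 = 444.21 W.
Ideal ⇒ P_in = P_out, so I_p = P_out/V_p = 444.21/240 = 1.85 A.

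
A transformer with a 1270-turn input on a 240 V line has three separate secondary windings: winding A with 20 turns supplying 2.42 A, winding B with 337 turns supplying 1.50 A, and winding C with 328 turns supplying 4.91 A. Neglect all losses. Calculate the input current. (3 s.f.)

I_in ≈ 1.70 A

V_A = 240 × 20/1270 = 3.7795 V; V_B = 240 × 337/1270 = 63.685 V; V_C = 240 × 328/1270 = 61.984 V.
P_out = V_A I_A + V_B I_B + V_C I_C = 3.7795×2.42 + 63.685×1.50 + 61.984×4.91 = 9.1465 + 95.528 + 304.34 = 409.02 W.
Ideal ⇒ P_in = P_out, so I_in = P_out/V_in = 409.02/240 = 1.70 A.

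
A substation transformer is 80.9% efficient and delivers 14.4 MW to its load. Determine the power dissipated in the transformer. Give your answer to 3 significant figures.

P_in = P_out/η = 1.44×10^7/0.809 = 1.77998×10^7 W.
P_loss = P_in − P_out = 1.77998×10^7 − 1.44×10^7 = 3.40×10^6 W.

P_loss ≈ 3.40×10^6 W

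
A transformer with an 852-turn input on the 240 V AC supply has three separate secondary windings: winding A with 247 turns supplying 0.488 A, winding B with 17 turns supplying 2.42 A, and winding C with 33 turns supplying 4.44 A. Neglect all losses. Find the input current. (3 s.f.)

I_in ≈ 0.362 A

V_A = 240 × 247/852 = 69.577 V; V_B = 240 × 17/852 = 4.7887 V; V_C = 240 × 33/852 = 9.2958 V.
P_out = V_A I_A + V_B I_B + V_C I_C = 69.577×0.488 + 4.7887×2.42 + 9.2958×4.44 = 33.954 + 11.589 + 41.273 = 86.816 W.
Ideal ⇒ P_in = P_out, so I_in = P_out/V_in = 86.816/240 = 0.362 A.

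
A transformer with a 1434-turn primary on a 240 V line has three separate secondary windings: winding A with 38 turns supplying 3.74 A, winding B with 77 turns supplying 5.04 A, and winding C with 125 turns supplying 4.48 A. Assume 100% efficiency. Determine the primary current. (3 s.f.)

V_A = 240 × 38/1434 = 6.3598 V; V_B = 240 × 77/1434 = 12.887 V; V_C = 240 × 125/1434 = 20.921 V.
P_out = V_A I_A + V_B I_B + V_C I_C = 6.3598×3.74 + 12.887×5.04 + 20.921×4.48 = 23.786 + 64.951 + 93.724 = 182.46 W.
Ideal ⇒ P_in = P_out, so I_p = P_out/V_p = 182.46/240 = 0.760 A.

I_p ≈ 0.760 A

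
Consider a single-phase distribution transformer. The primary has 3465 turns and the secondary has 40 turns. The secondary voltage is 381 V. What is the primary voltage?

V_p ≈ 33000 V

V_p/V_s = N_p/N_s, so V_p = 381 × 3465/40 = 33000 V.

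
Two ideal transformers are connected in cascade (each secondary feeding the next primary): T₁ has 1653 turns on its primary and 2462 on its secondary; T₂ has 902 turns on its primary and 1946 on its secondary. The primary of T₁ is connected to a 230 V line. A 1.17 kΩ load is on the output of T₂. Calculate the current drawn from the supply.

I_supply ≈ 2.03 A

After T₁: V = 230.00 × 2462/1653 = 342.57 V.
After T₂: V = 342.57 × 1946/902 = 739.06 V.
I_load = 739.06/1170 = 0.63167 A, so P_out = 739.06 × 0.63167 = 466.85 W.
All ideal ⇒ P_in = P_out, so I_supply = 466.85/230 = 2.03 A.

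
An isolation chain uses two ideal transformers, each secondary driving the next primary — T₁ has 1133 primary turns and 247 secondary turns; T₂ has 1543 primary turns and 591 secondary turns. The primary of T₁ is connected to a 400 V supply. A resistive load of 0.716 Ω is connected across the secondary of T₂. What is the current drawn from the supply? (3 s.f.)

After T₁: V = 400.00 × 247/1133 = 87.202 V.
After T₂: V = 87.202 × 591/1543 = 33.400 V.
I_load = 33.400/0.716 = 46.648 A, so P_out = 33.400 × 46.648 = 1558.1 W.
All ideal ⇒ P_in = P_out, so I_supply = 1558.1/400 = 3.90 A.

I_supply ≈ 3.90 A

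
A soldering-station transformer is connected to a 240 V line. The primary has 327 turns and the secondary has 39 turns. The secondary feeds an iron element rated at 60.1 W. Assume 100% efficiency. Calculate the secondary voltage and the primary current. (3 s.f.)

V_s = V_p × N_s/N_p = 240 × 39/327 = 28.624 V.
I_s = P/V_s = 60.1/28.624 = 2.0996 A.
I_p = I_s × N_s/N_p = 2.0996 × 39/327 = 0.250 A.

V_s ≈ 28.6 V, I_p ≈ 0.250 A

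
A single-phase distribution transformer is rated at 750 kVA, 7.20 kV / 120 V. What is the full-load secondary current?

I_s = S/V_s = 750000/120 = 6250 A.

I_s ≈ 6250 A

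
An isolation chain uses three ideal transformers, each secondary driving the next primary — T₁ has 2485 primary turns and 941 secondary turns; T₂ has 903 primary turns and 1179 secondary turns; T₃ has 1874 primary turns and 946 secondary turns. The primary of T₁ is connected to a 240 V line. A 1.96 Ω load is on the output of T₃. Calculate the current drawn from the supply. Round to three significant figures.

I_supply ≈ 7.63 A

After T₁: V = 240.00 × 941/2485 = 90.881 V.
After T₂: V = 90.881 × 1179/903 = 118.66 V.
After T₃: V = 118.66 × 946/1874 = 59.899 V.
I_load = 59.899/1.96 = 30.561 A, so P_out = 59.899 × 30.561 = 1830.6 W.
All ideal ⇒ P_in = P_out, so I_supply = 1830.6/240 = 7.63 A.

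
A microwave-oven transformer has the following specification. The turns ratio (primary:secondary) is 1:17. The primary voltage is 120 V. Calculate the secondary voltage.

V_s/V_p = N_s/N_p, so V_s = 120 × 17/1 = 2040 V.

V_s ≈ 2040 V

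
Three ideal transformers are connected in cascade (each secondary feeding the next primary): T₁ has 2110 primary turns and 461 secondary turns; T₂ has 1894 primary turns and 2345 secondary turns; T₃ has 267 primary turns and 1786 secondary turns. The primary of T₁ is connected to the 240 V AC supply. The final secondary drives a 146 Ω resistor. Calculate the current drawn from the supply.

I_supply ≈ 5.38 A

Secondary of T₁: V = 240.00 × 461/2110 = 52.436 V.
Secondary of T₂: V = 52.436 × 2345/1894 = 64.922 V.
Secondary of T₃: V = 64.922 × 1786/267 = 434.27 V.
I_load = 434.27/146 = 2.9745 A, so P_out = 434.27 × 2.9745 = 1291.7 W.
All ideal ⇒ P_in = P_out, so I_supply = 1291.7/240 = 5.38 A.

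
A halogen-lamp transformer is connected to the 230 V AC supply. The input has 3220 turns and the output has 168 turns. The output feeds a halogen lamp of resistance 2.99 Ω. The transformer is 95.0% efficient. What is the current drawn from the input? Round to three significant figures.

V_out = 230 × 168/3220 = 12.000 V.
I_out = V_out/R = 12.000/2.99 = 4.0134 A.
P_out = V_out I_out = 12.000 × 4.0134 = 48.161 W.
P_in = P_out/η = 48.161/0.950 = 50.695 W.
I_in = P_in/V_in = 50.695/230 = 0.220 A.

I_in ≈ 0.220 A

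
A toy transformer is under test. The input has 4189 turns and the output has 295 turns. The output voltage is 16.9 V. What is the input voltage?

V_in ≈ 240 V

V_in/V_out = N_in/N_out, so V_in = 16.9 × 4189/295 = 240 V.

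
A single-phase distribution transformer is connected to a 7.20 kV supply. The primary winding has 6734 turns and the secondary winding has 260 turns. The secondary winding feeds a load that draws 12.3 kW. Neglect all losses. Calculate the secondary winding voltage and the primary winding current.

V_s = V_p × N_s/N_p = 7200 × 260/6734 = 277.99 V.
I_s = P/V_s = 12300/277.99 = 44.246 A.
I_p = I_s × N_s/N_p = 44.246 × 260/6734 = 1.71 A.

V_s ≈ 278 V, I_p ≈ 1.71 A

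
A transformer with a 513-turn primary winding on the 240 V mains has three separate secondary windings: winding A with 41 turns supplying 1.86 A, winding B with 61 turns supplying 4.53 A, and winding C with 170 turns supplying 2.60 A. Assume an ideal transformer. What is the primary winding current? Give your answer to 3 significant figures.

V_A = 240 × 41/513 = 19.181 V; V_B = 240 × 61/513 = 28.538 V; V_C = 240 × 170/513 = 79.532 V.
P_out = V_A I_A + V_B I_B + V_C I_C = 19.181×1.86 + 28.538×4.53 + 79.532×2.60 = 35.677 + 129.28 + 206.78 = 371.74 W.
Ideal ⇒ P_in = P_out, so I_p = P_out/V_p = 371.74/240 = 1.55 A.

I_p ≈ 1.55 A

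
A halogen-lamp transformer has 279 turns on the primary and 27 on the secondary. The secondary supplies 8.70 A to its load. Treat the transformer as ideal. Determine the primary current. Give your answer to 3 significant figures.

I_p ≈ 0.842 A

For an ideal transformer I_p/I_s = N_s/N_p, so I_p = 8.70 × 27/279 = 0.842 A.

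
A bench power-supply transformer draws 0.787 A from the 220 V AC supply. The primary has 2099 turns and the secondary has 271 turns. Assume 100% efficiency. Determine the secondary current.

I_s/I_p = N_p/N_s, so I_s = 0.787 × 2099/271 = 6.10 A.

I_s ≈ 6.10 A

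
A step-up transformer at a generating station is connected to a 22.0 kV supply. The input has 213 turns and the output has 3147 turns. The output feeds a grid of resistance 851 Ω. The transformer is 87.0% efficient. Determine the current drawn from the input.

I_in ≈ 6490 A

V_out = 22000 × 3147/213 = 325040 V.
I_out = V_out/R = 325040/851 = 381.95 A.
P_out = V_out I_out = 325040 × 381.95 = 1.2415×10^8 W.
P_in = P_out/η = 1.2415×10^8/0.870 = 1.4270×10^8 W.
I_in = P_in/V_in = 1.4270×10^8/22000 = 6490 A.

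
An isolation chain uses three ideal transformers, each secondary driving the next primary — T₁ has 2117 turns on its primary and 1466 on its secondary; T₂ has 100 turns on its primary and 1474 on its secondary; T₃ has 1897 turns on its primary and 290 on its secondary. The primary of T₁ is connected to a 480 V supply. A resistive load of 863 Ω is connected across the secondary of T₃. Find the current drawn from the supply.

After T₁: V = 480.00 × 1466/2117 = 332.39 V.
After T₂: V = 332.39 × 1474/100 = 4899.5 V.
After T₃: V = 4899.5 × 290/1897 = 749.00 V.
I_load = 749.00/863 = 0.86790 A, so P_out = 749.00 × 0.86790 = 650.06 W.
All ideal ⇒ P_in = P_out, so I_supply = 650.06/480 = 1.35 A.

I_supply ≈ 1.35 A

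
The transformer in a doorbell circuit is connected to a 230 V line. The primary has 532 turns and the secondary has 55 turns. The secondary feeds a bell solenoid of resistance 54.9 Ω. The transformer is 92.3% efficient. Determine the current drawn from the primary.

V_s = 230 × 55/532 = 23.778 V.
I_s = V_s/R = 23.778/54.9 = 0.43312 A.
P_out = V_s I_s = 23.778 × 0.43312 = 10.299 W.
P_in = P_out/η = 10.299/0.923 = 11.158 W.
I_p = P_in/V_p = 11.158/230 = 0.0485 A.

I_p ≈ 0.0485 A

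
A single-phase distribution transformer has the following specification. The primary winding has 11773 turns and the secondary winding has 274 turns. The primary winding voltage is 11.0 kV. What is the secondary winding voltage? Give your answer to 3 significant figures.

V_s ≈ 256 V

V_s/V_p = N_s/N_p, so V_s = 11000 × 274/11773 = 256 V.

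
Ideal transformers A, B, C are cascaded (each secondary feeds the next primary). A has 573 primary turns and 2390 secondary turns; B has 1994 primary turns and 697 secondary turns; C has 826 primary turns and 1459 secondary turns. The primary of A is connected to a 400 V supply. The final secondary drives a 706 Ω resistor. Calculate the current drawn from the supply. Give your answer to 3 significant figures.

I_supply ≈ 3.76 A

After A: V = 400.00 × 2390/573 = 1668.4 V.
After B: V = 1668.4 × 697/1994 = 583.19 V.
After C: V = 583.19 × 1459/826 = 1030.1 V.
I_load = 1030.1/706 = 1.4591 A, so P_out = 1030.1 × 1.4591 = 1503.0 W.
All ideal ⇒ P_in = P_out, so I_supply = 1503.0/400 = 3.76 A.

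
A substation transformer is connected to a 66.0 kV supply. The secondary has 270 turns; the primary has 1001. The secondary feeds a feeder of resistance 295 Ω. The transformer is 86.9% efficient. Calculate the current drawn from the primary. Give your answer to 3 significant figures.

I_p ≈ 18.7 A

V_s = 66000 × 270/1001 = 17802 V.
I_s = V_s/R = 17802/295 = 60.346 A.
P_out = V_s I_s = 17802 × 60.346 = 1.0743×10^6 W.
P_in = P_out/η = 1.0743×10^6/0.869 = 1.2362×10^6 W.
I_p = P_in/V_p = 1.2362×10^6/66000 = 18.7 A.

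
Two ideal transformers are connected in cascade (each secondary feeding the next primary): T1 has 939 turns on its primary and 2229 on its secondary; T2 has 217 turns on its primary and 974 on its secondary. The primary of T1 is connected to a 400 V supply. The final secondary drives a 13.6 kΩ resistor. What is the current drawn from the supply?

I_supply ≈ 3.34 A

After T1: V = 400.00 × 2229/939 = 949.52 V.
After T2: V = 949.52 × 974/217 = 4261.9 V.
I_load = 4261.9/13600 = 0.31338 A, so P_out = 4261.9 × 0.31338 = 1335.6 W.
All ideal ⇒ P_in = P_out, so I_supply = 1335.6/400 = 3.34 A.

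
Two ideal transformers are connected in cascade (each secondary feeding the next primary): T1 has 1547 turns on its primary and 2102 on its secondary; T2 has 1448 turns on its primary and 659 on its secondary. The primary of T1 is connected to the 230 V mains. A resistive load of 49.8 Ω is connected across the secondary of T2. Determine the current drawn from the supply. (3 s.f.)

After T1: V = 230.00 × 2102/1547 = 312.51 V.
After T2: V = 312.51 × 659/1448 = 142.23 V.
I_load = 142.23/49.8 = 2.8560 A, so P_out = 142.23 × 2.8560 = 406.20 W.
All ideal ⇒ P_in = P_out, so I_supply = 406.20/230 = 1.77 A.

I_supply ≈ 1.77 A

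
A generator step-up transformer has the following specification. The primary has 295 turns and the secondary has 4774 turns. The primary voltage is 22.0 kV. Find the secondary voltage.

V_s/V_p = N_s/N_p, so V_s = 22000 × 4774/295 = 356000 V.

V_s ≈ 356000 V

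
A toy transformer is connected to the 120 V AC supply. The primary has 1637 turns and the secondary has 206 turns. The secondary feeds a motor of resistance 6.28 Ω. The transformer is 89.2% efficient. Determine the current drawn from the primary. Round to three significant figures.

I_p ≈ 0.339 A

V_s = 120 × 206/1637 = 15.101 V.
I_s = V_s/R = 15.101/6.28 = 2.4046 A.
P_out = V_s I_s = 15.101 × 2.4046 = 36.311 W.
P_in = P_out/η = 36.311/0.892 = 40.708 W.
I_p = P_in/V_p = 40.708/120 = 0.339 A.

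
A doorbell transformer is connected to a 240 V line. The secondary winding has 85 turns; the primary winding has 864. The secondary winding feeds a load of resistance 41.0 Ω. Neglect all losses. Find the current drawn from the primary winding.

I_p ≈ 0.0567 A

V_s = V_p × N_s/N_p = 240 × 85/864 = 23.611 V.
I_s = V_s/R = 23.611/41.0 = 0.57588 A.
For an ideal transformer I_p N_p = I_s N_s, so I_p = 0.57588 × 85/864 = 0.0567 A.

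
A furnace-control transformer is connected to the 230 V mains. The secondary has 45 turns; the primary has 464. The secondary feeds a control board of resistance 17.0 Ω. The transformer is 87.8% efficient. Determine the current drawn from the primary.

V_s = 230 × 45/464 = 22.306 V.
I_s = V_s/R = 22.306/17.0 = 1.3121 A.
P_out = V_s I_s = 22.306 × 1.3121 = 29.268 W.
P_in = P_out/η = 29.268/0.878 = 33.335 W.
I_p = P_in/V_p = 33.335/230 = 0.145 A.

I_p ≈ 0.145 A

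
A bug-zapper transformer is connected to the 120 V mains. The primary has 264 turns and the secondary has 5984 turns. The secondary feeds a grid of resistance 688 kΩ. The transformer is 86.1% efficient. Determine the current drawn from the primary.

I_p ≈ 0.104 A

V_s = 120 × 5984/264 = 2720.0 V.
I_s = V_s/R = 2720.0/688000 = 0.0039535 A.
P_out = V_s I_s = 2720.0 × 0.0039535 = 10.753 W.
P_in = P_out/η = 10.753/0.861 = 12.490 W.
I_p = P_in/V_p = 12.490/120 = 0.104 A.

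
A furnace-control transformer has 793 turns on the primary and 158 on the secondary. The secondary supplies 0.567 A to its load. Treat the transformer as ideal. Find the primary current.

I_p ≈ 0.113 A

For an ideal transformer I_p/I_s = N_s/N_p, so I_p = 0.567 × 158/793 = 0.113 A.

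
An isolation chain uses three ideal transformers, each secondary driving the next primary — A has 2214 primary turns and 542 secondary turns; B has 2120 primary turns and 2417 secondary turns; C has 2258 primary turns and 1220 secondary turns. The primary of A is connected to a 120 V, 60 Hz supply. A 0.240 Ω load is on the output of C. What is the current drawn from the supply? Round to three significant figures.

Secondary of A: V = 120.00 × 542/2214 = 29.377 V.
Secondary of B: V = 29.377 × 2417/2120 = 33.492 V.
Secondary of C: V = 33.492 × 1220/2258 = 18.096 V.
I_load = 18.096/0.240 = 75.399 A, so P_out = 18.096 × 75.399 = 1364.4 W.
All ideal ⇒ P_in = P_out, so I_supply = 1364.4/120 = 11.4 A.

I_supply ≈ 11.4 A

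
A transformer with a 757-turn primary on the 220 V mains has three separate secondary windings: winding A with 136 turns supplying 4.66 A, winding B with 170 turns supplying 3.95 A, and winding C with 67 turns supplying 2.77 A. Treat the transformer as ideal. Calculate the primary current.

I_p ≈ 1.97 A

V_A = 220 × 136/757 = 39.524 V; V_B = 220 × 170/757 = 49.406 V; V_C = 220 × 67/757 = 19.472 V.
P_out = V_A I_A + V_B I_B + V_C I_C = 39.524×4.66 + 49.406×3.95 + 19.472×2.77 = 184.18 + 195.15 + 53.936 = 433.27 W.
Ideal ⇒ P_in = P_out, so I_p = P_out/V_p = 433.27/220 = 1.97 A.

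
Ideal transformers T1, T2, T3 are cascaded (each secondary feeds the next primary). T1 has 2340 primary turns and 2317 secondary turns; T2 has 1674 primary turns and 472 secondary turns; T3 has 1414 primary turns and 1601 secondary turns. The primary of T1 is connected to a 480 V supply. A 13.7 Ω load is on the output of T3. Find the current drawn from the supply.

After T1: V = 480.00 × 2317/2340 = 475.28 V.
After T2: V = 475.28 × 472/1674 = 134.01 V.
After T3: V = 134.01 × 1601/1414 = 151.73 V.
I_load = 151.73/13.7 = 11.075 A, so P_out = 151.73 × 11.075 = 1680.5 W.
All ideal ⇒ P_in = P_out, so I_supply = 1680.5/480 = 3.50 A.

I_supply ≈ 3.50 A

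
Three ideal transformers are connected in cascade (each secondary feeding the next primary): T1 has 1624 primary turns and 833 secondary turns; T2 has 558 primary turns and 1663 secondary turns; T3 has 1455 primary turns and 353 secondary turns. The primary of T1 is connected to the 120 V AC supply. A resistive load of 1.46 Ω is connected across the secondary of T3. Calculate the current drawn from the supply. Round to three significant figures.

I_supply ≈ 11.3 A

After T1: V = 120.00 × 833/1624 = 61.552 V.
After T2: V = 61.552 × 1663/558 = 183.44 V.
After T3: V = 183.44 × 353/1455 = 44.505 V.
I_load = 44.505/1.46 = 30.483 A, so P_out = 44.505 × 30.483 = 1356.6 W.
All ideal ⇒ P_in = P_out, so I_supply = 1356.6/120 = 11.3 A.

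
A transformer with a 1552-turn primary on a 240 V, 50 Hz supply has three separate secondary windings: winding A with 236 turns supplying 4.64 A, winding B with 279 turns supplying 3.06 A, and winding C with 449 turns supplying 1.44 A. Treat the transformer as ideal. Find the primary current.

V_A = 240 × 236/1552 = 36.495 V; V_B = 240 × 279/1552 = 43.144 V; V_C = 240 × 449/1552 = 69.433 V.
P_out = V_A I_A + V_B I_B + V_C I_C = 36.495×4.64 + 43.144×3.06 + 69.433×1.44 = 169.34 + 132.02 + 99.984 = 401.34 W.
Ideal ⇒ P_in = P_out, so I_p = P_out/V_p = 401.34/240 = 1.67 A.

I_p ≈ 1.67 A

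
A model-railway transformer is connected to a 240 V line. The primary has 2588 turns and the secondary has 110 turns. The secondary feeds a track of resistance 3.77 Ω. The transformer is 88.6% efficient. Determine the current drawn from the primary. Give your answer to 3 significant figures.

V_s = 240 × 110/2588 = 10.201 V.
I_s = V_s/R = 10.201/3.77 = 2.7058 A.
P_out = V_s I_s = 10.201 × 2.7058 = 27.602 W.
P_in = P_out/η = 27.602/0.886 = 31.153 W.
I_p = P_in/V_p = 31.153/240 = 0.130 A.

I_p ≈ 0.130 A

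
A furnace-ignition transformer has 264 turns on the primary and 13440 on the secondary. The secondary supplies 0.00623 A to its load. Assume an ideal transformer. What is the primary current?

I_p ≈ 0.317 A

For an ideal transformer I_p/I_s = N_s/N_p, so I_p = 0.00623 × 13440/264 = 0.317 A.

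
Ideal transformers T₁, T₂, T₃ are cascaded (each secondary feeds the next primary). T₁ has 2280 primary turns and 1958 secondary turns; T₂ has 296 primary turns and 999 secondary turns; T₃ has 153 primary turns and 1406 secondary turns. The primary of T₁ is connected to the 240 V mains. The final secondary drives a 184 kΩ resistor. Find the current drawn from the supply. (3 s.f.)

I_supply ≈ 0.925 A

Secondary of T₁: V = 240.00 × 1958/2280 = 206.11 V.
Secondary of T₂: V = 206.11 × 999/296 = 695.61 V.
Secondary of T₃: V = 695.61 × 1406/153 = 6392.3 V.
I_load = 6392.3/184000 = 0.034741 A, so P_out = 6392.3 × 0.034741 = 222.07 W.
All ideal ⇒ P_in = P_out, so I_supply = 222.07/240 = 0.925 A.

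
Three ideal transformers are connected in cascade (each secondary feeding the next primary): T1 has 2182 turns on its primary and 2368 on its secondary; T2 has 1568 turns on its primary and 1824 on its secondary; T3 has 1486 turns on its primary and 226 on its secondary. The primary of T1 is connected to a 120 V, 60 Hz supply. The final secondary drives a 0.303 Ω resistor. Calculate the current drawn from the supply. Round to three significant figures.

I_supply ≈ 14.6 A

Secondary of T1: V = 120.00 × 2368/2182 = 130.23 V.
Secondary of T2: V = 130.23 × 1824/1568 = 151.49 V.
Secondary of T3: V = 151.49 × 226/1486 = 23.040 V.
I_load = 23.040/0.303 = 76.039 A, so P_out = 23.040 × 76.039 = 1751.9 W.
All ideal ⇒ P_in = P_out, so I_supply = 1751.9/120 = 14.6 A.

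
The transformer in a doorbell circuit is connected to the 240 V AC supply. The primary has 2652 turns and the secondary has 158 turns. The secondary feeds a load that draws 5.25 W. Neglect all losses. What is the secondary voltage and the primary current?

V_s = V_p × N_s/N_p = 240 × 158/2652 = 14.299 V.
I_s = P/V_s = 5.25/14.299 = 0.36717 A.
I_p = I_s × N_s/N_p = 0.36717 × 158/2652 = 0.0219 A.

V_s ≈ 14.3 V, I_p ≈ 0.0219 A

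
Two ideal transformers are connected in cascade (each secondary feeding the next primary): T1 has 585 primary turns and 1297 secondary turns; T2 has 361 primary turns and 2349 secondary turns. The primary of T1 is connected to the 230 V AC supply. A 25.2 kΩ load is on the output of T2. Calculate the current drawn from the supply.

I_supply ≈ 1.90 A

After T1: V = 230.00 × 1297/585 = 509.93 V.
After T2: V = 509.93 × 2349/361 = 3318.1 V.
I_load = 3318.1/25200 = 0.13167 A, so P_out = 3318.1 × 0.13167 = 436.89 W.
All ideal ⇒ P_in = P_out, so I_supply = 436.89/230 = 1.90 A.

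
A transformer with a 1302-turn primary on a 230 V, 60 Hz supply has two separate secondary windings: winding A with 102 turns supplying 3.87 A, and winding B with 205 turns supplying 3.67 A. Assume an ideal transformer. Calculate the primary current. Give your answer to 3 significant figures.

V_A = 230 × 102/1302 = 18.018 V; V_B = 230 × 205/1302 = 36.214 V.
P_out = V_A I_A + V_B I_B = 18.018×3.87 + 36.214×3.67 = 69.731 + 132.90 = 202.63 W.
Ideal ⇒ P_in = P_out, so I_p = P_out/V_p = 202.63/230 = 0.881 A.

I_p ≈ 0.881 A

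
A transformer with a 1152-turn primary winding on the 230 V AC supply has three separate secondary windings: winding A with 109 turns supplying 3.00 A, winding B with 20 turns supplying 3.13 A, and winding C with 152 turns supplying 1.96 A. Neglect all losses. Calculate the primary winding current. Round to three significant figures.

V_A = 230 × 109/1152 = 21.762 V; V_B = 230 × 20/1152 = 3.9931 V; V_C = 230 × 152/1152 = 30.347 V.
P_out = V_A I_A + V_B I_B + V_C I_C = 21.762×3.00 + 3.9931×3.13 + 30.347×1.96 = 65.286 + 12.498 + 59.481 = 137.27 W.
Ideal ⇒ P_in = P_out, so I_p = P_out/V_p = 137.27/230 = 0.597 A.

I_p ≈ 0.597 A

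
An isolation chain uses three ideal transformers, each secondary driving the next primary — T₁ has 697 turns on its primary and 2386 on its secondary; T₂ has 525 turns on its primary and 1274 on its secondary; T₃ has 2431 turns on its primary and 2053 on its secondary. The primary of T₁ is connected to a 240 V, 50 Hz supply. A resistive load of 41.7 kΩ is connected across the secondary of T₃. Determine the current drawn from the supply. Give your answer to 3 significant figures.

After T₁: V = 240.00 × 2386/697 = 821.58 V.
After T₂: V = 821.58 × 1274/525 = 1993.7 V.
After T₃: V = 1993.7 × 2053/2431 = 1683.7 V.
I_load = 1683.7/41700 = 0.040376 A, so P_out = 1683.7 × 0.040376 = 67.981 W.
All ideal ⇒ P_in = P_out, so I_supply = 67.981/240 = 0.283 A.

I_supply ≈ 0.283 A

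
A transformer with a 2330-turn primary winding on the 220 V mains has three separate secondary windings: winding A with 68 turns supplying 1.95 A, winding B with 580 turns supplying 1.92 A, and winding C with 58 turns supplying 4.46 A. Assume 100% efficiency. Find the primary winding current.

V_A = 220 × 68/2330 = 6.4206 V; V_B = 220 × 580/2330 = 54.764 V; V_C = 220 × 58/2330 = 5.4764 V.
P_out = V_A I_A + V_B I_B + V_C I_C = 6.4206×1.95 + 54.764×1.92 + 5.4764×4.46 = 12.520 + 105.15 + 24.425 = 142.09 W.
Ideal ⇒ P_in = P_out, so I_p = P_out/V_p = 142.09/220 = 0.646 A.

I_p ≈ 0.646 A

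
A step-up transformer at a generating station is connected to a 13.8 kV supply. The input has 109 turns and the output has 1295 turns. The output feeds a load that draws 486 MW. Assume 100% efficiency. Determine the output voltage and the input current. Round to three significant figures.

V_out = V_in × N_out/N_in = 13800 × 1295/109 = 163950 V.
I_out = P/V_out = 4.86×10^8/163950 = 2964.2 A.
I_in = I_out × N_out/N_in = 2964.2 × 1295/109 = 35200 A.

V_out ≈ 164000 V, I_in ≈ 35200 A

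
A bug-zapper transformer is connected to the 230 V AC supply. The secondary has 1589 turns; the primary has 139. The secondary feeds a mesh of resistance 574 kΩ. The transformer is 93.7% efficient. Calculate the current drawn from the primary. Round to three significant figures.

I_p ≈ 0.0559 A

V_s = 230 × 1589/139 = 2629.3 V.
I_s = V_s/R = 2629.3/574000 = 0.0045806 A.
P_out = V_s I_s = 2629.3 × 0.0045806 = 12.044 W.
P_in = P_out/η = 12.044/0.937 = 12.854 W.
I_p = P_in/V_p = 12.854/230 = 0.0559 A.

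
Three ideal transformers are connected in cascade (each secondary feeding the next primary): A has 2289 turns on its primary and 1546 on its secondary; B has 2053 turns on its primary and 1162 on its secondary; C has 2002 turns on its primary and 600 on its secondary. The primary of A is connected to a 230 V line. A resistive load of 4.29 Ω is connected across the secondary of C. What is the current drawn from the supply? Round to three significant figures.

After A: V = 230.00 × 1546/2289 = 155.34 V.
After B: V = 155.34 × 1162/2053 = 87.924 V.
After C: V = 87.924 × 600/2002 = 26.351 V.
I_load = 26.351/4.29 = 6.1424 A, so P_out = 26.351 × 6.1424 = 161.86 W.
All ideal ⇒ P_in = P_out, so I_supply = 161.86/230 = 0.704 A.

I_supply ≈ 0.704 A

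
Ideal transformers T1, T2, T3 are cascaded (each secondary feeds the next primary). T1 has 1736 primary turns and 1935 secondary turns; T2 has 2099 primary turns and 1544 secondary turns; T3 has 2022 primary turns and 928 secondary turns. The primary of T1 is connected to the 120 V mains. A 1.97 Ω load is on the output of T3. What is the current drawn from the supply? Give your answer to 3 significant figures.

After T1: V = 120.00 × 1935/1736 = 133.76 V.
After T2: V = 133.76 × 1544/2099 = 98.389 V.
After T3: V = 98.389 × 928/2022 = 45.156 V.
I_load = 45.156/1.97 = 22.922 A, so P_out = 45.156 × 22.922 = 1035.1 W.
All ideal ⇒ P_in = P_out, so I_supply = 1035.1/120 = 8.63 A.

I_supply ≈ 8.63 A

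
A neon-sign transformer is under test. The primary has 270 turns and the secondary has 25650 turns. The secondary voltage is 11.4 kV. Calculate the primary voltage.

V_p ≈ 120 V

V_p/V_s = N_p/N_s, so V_p = 11400 × 270/25650 = 120 V.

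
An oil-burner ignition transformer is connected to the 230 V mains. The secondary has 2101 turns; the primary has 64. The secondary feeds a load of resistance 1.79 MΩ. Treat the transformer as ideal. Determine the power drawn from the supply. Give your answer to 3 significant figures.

V_s = V_p × N_s/N_p = 230 × 2101/64 = 7550.5 V.
I_s = V_s/R = 7550.5/(1.79×10^6) = 0.0042181 A.
I_p = I_s × N_s/N_p = 0.0042181 × 2101/64 = 0.13847 A.
P = V_p I_p = 230 × 0.13847 = 31.8 W.

P ≈ 31.8 W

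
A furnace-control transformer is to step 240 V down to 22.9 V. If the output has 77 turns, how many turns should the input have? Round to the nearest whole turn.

N_in = 807 turns

N_in/N_out = V_in/V_out, so N_in = 77 × 240/22.9 = 807.0 ≈ 807 turns.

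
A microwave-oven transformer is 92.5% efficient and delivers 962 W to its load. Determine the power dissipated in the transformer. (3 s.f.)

P_in = P_out/η = 962/0.925 = 1040.00 W.
P_loss = P_in − P_out = 1040.00 − 962 = 78.0 W.

P_loss ≈ 78.0 W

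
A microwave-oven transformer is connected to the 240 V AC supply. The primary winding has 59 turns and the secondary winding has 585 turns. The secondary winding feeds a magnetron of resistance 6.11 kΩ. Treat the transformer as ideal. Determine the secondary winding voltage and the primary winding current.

V_s = V_p × N_s/N_p = 240 × 585/59 = 2379.7 V.
I_s = V_s/R = 2379.7/6110 = 0.38947 A.
I_p = I_s × N_s/N_p = 0.38947 × 585/59 = 3.86 A.

V_s ≈ 2380 V, I_p ≈ 3.86 A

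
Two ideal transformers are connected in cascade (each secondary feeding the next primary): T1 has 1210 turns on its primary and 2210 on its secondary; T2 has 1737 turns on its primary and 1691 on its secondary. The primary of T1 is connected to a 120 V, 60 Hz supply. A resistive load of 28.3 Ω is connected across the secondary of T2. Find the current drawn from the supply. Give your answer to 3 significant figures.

I_supply ≈ 13.4 A

After T1: V = 120.00 × 2210/1210 = 219.17 V.
After T2: V = 219.17 × 1691/1737 = 213.37 V.
I_load = 213.37/28.3 = 7.5396 A, so P_out = 213.37 × 7.5396 = 1608.7 W.
All ideal ⇒ P_in = P_out, so I_supply = 1608.7/120 = 13.4 A.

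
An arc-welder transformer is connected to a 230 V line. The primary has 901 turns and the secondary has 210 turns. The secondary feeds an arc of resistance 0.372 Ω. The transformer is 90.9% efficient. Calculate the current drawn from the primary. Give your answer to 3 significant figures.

I_p ≈ 36.9 A

V_s = 230 × 210/901 = 53.607 V.
I_s = V_s/R = 53.607/0.372 = 144.11 A.
P_out = V_s I_s = 53.607 × 144.11 = 7725.1 W.
P_in = P_out/η = 7725.1/0.909 = 8498.4 W.
I_p = P_in/V_p = 8498.4/230 = 36.9 A.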